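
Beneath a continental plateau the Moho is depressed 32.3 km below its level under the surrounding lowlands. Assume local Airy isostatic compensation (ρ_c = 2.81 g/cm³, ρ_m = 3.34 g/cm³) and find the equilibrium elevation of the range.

Isostatic balance requires: ρ_c h = (ρ_m − ρ_c) r.
h = r (ρ_m − ρ_c) / ρ_c = 32.3 km × (3.34 − 2.81) / 2.81 = 6.09 km.

6.09 km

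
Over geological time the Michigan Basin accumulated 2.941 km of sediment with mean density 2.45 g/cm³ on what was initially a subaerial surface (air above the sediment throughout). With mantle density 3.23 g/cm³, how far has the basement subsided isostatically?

2.23 km

Subaerial load: s = t ρ_sed / ρ_m = 2.941 km × 2.45/3.23 = 2.23 km.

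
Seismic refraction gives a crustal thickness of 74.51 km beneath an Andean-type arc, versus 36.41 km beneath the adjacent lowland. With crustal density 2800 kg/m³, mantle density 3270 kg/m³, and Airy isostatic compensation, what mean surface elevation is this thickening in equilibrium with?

Excess crust Δ = 74.51 km − 36.41 km = 38.1 km, split between elevation h and root r with h + r = Δ.
Airy balance ρ_c h = (ρ_m − ρ_c) r gives r = h ρ_c/(ρ_m − ρ_c), so h (1 + ρ_c/(ρ_m − ρ_c)) = Δ, i.e. h = Δ (ρ_m − ρ_c)/ρ_m.
h = 38.1 km × 470/3270 = 5.48 km.

5.48 km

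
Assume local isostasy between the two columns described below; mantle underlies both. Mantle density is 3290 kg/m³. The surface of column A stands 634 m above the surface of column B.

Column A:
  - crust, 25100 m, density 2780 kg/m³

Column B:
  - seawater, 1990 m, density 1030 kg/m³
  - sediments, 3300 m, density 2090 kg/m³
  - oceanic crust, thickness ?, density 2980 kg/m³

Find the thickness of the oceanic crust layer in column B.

Take the compensation level at the base of the deeper column (depth z_c below the surface of column A) and equate Σ ρ_i t_i down to z_c; mantle fills any gap and the z_c terms cancel.
Column A: 25100×2780 + (z_c − 25100)×3290
Column B: 634×0 + 1990×1030 + 3300×2090 + x×2980 + (z_c − 634 − 5290 − x)×3290
The z_c×3290 term appears on both sides and cancels. Collect the known terms of each column as K = Σ(ρt)_known − 3290 × (depth of known layers): K_A = 69778000 − 3290×25100 = −12801000; K_B = 8946700 − 3290×(634 + 5290) = −10543260.
Balance: K_A = K_B − x×(3290 − 2980), so x = (K_B − K_A)/(3290 − 2980) = 2257740/310 = 7280 m.

7280 m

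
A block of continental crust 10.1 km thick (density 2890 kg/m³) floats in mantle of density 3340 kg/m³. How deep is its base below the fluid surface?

8.74 km

Draft d = t ρ_obj/ρ_fluid = 10.1 km × 2890/3340 = 8.74 km.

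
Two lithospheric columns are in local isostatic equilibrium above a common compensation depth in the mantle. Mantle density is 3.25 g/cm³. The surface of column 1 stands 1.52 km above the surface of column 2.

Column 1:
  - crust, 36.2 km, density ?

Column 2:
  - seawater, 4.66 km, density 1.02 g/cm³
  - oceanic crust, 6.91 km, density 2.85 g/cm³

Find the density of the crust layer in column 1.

2.75 g/cm³

Take the compensation level at the base of the deeper column (depth z_c below the surface of column 1) and equate Σ ρ_i t_i down to z_c; mantle fills any gap and the z_c terms cancel.
Column 1: 36.2×ρ + (z_c − 36.2)×3.25
Column 2: 1.52×0 + 4.66×1.02 + 6.91×2.85 + (z_c − 1.52 − 11.57)×3.25
The z_c×3.25 term appears on both sides and cancels. Collect the known terms of each column as K = Σ(ρt)_known − 3.25 × (depth of known layers): K_1 = 0 − 3.25×36.2 = −117.65; K_2 = 24.4467 − 3.25×(1.52 + 11.57) = −18.0958.
Balance: K_1 + 36.2×ρ = K_2, so ρ = (K_2 − K_1)/36.2 = 99.5542/36.2 = 2.75 g/cm³.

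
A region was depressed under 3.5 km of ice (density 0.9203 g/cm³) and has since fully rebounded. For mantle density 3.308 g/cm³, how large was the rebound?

0.974 km

Removing the load lets mantle flow back in; uplift u satisfies ρ_ice t = ρ_m u.
u = t ρ_ice/ρ_m = 3.5 km × 0.9203/3.308 = 0.974 km.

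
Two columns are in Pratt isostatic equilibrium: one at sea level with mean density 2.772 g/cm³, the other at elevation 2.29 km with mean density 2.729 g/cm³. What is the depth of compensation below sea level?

ρ_ref D = ρ (D + h) → D (ρ_ref − ρ) = ρ h.
D = ρ h/(ρ_ref − ρ) = 2.729 × 2.29 km/(2.772 − 2.729) = 145 km.

145 km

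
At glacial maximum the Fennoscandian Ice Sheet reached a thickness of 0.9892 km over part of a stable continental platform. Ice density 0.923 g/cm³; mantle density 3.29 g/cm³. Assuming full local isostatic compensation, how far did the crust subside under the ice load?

0.278 km

Equating mass per unit area of the two columns: the ice load ρ_ice t is balanced by mantle displaced below, ρ_m s.
s = t ρ_ice / ρ_m = 0.9892 km × 0.923/3.29 = 0.278 km.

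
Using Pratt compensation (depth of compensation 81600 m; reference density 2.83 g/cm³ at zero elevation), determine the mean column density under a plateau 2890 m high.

Pratt balance: ρ_ref D = ρ (D + h).
ρ = ρ_ref D/(D + h) = 2.83 × 81600 m/(81600 m + 2890 m) = 2.73 g/cm³.

2.73 g/cm³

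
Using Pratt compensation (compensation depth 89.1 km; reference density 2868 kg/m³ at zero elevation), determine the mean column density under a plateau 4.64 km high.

2730 kg/m³

Pratt balance: ρ_ref D = ρ (D + h).
ρ = ρ_ref D/(D + h) = 2868 × 89.1 km/(89.1 km + 4.64 km) = 2730 kg/m³.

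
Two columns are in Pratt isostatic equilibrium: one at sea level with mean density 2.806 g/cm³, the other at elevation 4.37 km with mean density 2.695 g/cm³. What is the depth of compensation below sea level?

ρ_ref D = ρ (D + h) → D (ρ_ref − ρ) = ρ h.
D = ρ h/(ρ_ref − ρ) = 2.695 × 4.37 km/(2.806 − 2.695) = 106 km.

106 km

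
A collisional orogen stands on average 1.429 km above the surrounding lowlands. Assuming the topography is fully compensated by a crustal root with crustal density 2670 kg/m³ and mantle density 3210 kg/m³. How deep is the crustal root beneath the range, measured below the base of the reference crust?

By Archimedes' principle applied to the lithosphere: the weight of the topography is balanced by the buoyancy of the root, ρ_c h = (ρ_m − ρ_c) r.
r = h · ρ_c / (ρ_m − ρ_c) = 1.429 km × 2670 / (3210 − 2670) = 7.07 km.

7.07 km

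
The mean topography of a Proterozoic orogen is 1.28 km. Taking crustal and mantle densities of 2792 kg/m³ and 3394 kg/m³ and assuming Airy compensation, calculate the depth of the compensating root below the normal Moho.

For local isostatic compensation: the weight of the topography is balanced by the buoyancy of the root, ρ_c h = (ρ_m − ρ_c) r.
r = h · ρ_c / (ρ_m − ρ_c) = 1.28 km × 2792 / (3394 − 2792) = 5.94 km.

5.94 km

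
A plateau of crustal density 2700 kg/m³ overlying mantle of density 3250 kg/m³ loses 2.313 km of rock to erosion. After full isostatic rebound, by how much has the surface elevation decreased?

Rebound u = e ρ_c/ρ_m = 2.313 km × 2700/3250 = 1.922 km.
Net surface drop = e − u = 2.313 km − 1.922 km = e (ρ_m − ρ_c)/ρ_m = 0.391 km.

0.391 km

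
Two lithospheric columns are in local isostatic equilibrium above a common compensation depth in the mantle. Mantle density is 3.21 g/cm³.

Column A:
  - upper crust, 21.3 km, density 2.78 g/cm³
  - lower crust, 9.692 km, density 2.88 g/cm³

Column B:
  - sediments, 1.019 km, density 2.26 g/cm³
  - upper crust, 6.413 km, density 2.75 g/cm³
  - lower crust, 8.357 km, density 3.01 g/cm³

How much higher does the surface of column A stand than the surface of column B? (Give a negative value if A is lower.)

For any compensation level in the mantle, the mantle terms cancel and isostasy reduces to e = (Σt_A − Σt_B) − (Σ(ρt)_A − Σ(ρt)_B) / ρ_m.
Σt_A = 30.992 km; Σt_B = 15.789 km; Σ(ρt)_A = 87.12696; Σ(ρt)_B = 45.09326 (in km·g/cm³).
e = (30.992 − 15.789) − (87.12696 − 45.09326) / 3.21 = 2.11 km.

2.11 km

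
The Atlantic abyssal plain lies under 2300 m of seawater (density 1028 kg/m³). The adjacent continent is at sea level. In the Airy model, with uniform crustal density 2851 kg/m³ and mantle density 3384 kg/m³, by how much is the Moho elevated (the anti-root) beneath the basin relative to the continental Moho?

7870 m

Equating mass per unit area of the two columns: replacing crust with seawater at the top is compensated by replacing crust with mantle at the base: d (ρ_c − ρ_w) = a (ρ_m − ρ_c).
a = d (ρ_c − ρ_w)/(ρ_m − ρ_c) = 2300 m × 1823/533 = 7870 m.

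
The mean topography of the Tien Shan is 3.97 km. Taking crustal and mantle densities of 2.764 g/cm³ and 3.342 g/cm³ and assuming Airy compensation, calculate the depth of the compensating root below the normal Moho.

19 km

Balancing pressure at the compensation depth: the weight of the topography is balanced by the buoyancy of the root, ρ_c h = (ρ_m − ρ_c) r.
r = h · ρ_c / (ρ_m − ρ_c) = 3.97 km × 2.764 / (3.342 − 2.764) = 19 km.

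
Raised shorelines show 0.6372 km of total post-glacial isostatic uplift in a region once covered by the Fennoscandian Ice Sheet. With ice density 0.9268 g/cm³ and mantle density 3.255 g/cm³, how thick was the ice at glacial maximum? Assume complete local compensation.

u = t ρ_ice/ρ_m → t = u ρ_m/ρ_ice = 0.6372 km × 3.255/0.9268 = 2.24 km.

2.24 km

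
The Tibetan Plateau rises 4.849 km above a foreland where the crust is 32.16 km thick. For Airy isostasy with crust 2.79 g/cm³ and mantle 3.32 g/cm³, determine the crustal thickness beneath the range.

62.5 km

Root depth r = h ρ_c / (ρ_m − ρ_c) = 4.849 km × 2.79 / 0.53 = 25.53 km.
Total thickness = T + h + r = 32.16 km + 4.849 km + 25.53 km = 62.5 km.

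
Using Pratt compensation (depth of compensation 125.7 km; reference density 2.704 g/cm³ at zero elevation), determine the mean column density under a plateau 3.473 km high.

2.63 g/cm³

Pratt balance: ρ_ref D = ρ (D + h).
ρ = ρ_ref D/(D + h) = 2.704 × 125.7 km/(125.7 km + 3.473 km) = 2.63 g/cm³.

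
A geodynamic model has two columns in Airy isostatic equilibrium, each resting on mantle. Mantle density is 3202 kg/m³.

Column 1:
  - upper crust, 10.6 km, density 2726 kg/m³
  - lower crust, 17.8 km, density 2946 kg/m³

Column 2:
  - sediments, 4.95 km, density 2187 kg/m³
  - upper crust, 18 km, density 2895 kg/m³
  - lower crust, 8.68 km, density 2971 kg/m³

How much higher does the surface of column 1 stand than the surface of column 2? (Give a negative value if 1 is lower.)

For any compensation level in the mantle, the mantle terms cancel and isostasy reduces to e = (Σt_1 − Σt_2) − (Σ(ρt)_1 − Σ(ρt)_2) / ρ_m.
Σt_1 = 28.4 km; Σt_2 = 31.63 km; Σ(ρt)_1 = 81334.4; Σ(ρt)_2 = 88723.93 (in km·kg/m³).
e = (28.4 − 31.63) − (81334.4 − 88723.93) / 3202 = −0.922 km.

−0.922 km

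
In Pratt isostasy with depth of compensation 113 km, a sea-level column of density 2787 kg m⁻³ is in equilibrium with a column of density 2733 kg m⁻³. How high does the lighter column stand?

2.23 km

ρ_ref D = ρ (D + h) → h = D (ρ_ref − ρ)/ρ.
h = 113 km × (2787 − 2733)/2733 = 2.23 km.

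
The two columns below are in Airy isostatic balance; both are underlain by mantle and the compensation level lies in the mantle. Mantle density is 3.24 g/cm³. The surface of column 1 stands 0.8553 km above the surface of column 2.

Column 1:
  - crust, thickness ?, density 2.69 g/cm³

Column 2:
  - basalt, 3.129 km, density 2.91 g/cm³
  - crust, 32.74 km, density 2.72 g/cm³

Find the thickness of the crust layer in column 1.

37.9 km

Take the compensation level at the base of the deeper column (depth z_c below the surface of column 1) and equate Σ ρ_i t_i down to z_c; mantle fills any gap and the z_c terms cancel.
Column 1: x×2.69 + (z_c − 0 − x)×3.24
Column 2: 0.8553×0 + 3.129×2.91 + 32.74×2.72 + (z_c − 0.8553 − 35.869)×3.24
The z_c×3.24 term appears on both sides and cancels. Collect the known terms of each column as K = Σ(ρt)_known − 3.24 × (depth of known layers): K_1 = 0 − 3.24×0 = 0; K_2 = 98.15819 − 3.24×(0.8553 + 35.869) = −20.828542.
Balance: K_1 − x×(3.24 − 2.69) = K_2, so x = (K_1 − K_2)/(3.24 − 2.69) = 20.8285/0.55 = 37.9 km.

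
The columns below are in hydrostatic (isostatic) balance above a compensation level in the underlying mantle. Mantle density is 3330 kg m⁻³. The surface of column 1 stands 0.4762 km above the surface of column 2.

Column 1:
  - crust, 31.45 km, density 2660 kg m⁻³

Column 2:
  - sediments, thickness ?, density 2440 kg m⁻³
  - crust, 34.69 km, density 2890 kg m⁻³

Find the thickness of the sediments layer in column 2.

Take the compensation level at the base of the deeper column (depth z_c below the surface of column 1) and equate Σ ρ_i t_i down to z_c; mantle fills any gap and the z_c terms cancel.
Column 1: 31.45×2660 + (z_c − 31.45)×3330
Column 2: 0.4762×0 + x×2440 + 34.69×2890 + (z_c − 0.4762 − 34.69 − x)×3330
The z_c×3330 term appears on both sides and cancels. Collect the known terms of each column as K = Σ(ρt)_known − 3330 × (depth of known layers): K_1 = 83657 − 3330×31.45 = −21071.5; K_2 = 100254.1 − 3330×(0.4762 + 34.69) = −16849.346.
Balance: K_1 = K_2 − x×(3330 − 2440), so x = (K_2 − K_1)/(3330 − 2440) = 4222.15/890 = 4.74 km.

4.74 km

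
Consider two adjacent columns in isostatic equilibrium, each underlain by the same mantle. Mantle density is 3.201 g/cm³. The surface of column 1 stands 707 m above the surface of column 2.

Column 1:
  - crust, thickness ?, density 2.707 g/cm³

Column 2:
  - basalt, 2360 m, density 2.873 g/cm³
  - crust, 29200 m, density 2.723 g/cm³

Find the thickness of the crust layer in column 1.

34400 m

Take the compensation level at the base of the deeper column (depth z_c below the surface of column 1) and equate Σ ρ_i t_i down to z_c; mantle fills any gap and the z_c terms cancel.
Column 1: x×2.707 + (z_c − 0 − x)×3.201
Column 2: 707×0 + 2360×2.873 + 29200×2.723 + (z_c − 707 − 31560)×3.201
The z_c×3.201 term appears on both sides and cancels. Collect the known terms of each column as K = Σ(ρt)_known − 3.201 × (depth of known layers): K_1 = 0 − 3.201×0 = 0; K_2 = 86291.88 − 3.201×(707 + 31560) = −16994.787.
Balance: K_1 − x×(3.201 − 2.707) = K_2, so x = (K_1 − K_2)/(3.201 − 2.707) = 16994.8/0.494 = 34400 m.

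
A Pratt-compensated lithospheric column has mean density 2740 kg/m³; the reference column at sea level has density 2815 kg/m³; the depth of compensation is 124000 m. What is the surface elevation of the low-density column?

3390 m

ρ_ref D = ρ (D + h) → h = D (ρ_ref − ρ)/ρ.
h = 124000 m × (2815 − 2740)/2740 = 3390 m.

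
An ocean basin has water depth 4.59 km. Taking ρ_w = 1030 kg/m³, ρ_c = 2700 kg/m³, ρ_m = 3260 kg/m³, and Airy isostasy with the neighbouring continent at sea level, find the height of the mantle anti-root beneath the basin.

13.7 km

In Airy isostatic equilibrium: replacing crust with seawater at the top is compensated by replacing crust with mantle at the base: d (ρ_c − ρ_w) = a (ρ_m − ρ_c).
a = d (ρ_c − ρ_w)/(ρ_m − ρ_c) = 4.59 km × 1670/560 = 13.7 km.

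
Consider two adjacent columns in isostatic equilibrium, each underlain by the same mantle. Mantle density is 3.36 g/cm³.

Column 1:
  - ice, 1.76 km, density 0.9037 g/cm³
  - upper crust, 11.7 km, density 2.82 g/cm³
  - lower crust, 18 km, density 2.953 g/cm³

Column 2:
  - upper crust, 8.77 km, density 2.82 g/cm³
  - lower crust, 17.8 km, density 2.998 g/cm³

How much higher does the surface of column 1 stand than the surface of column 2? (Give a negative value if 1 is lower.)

For any compensation level in the mantle, the mantle terms cancel and isostasy reduces to e = (Σt_1 − Σt_2) − (Σ(ρt)_1 − Σ(ρt)_2) / ρ_m.
Σt_1 = 31.46 km; Σt_2 = 26.57 km; Σ(ρt)_1 = 87.738512; Σ(ρt)_2 = 78.0958 (in km·g/cm³).
e = (31.46 − 26.57) − (87.738512 − 78.0958) / 3.36 = 2.02 km.

2.02 km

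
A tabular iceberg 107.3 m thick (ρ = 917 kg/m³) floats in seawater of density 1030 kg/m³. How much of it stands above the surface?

Floating equilibrium: submerged depth d = t ρ_obj/ρ_fluid = 107.3 m × 917/1030 = 95.53 m.
Freeboard = t − d = 107.3 m − 95.53 m = 11.8 m.

11.8 m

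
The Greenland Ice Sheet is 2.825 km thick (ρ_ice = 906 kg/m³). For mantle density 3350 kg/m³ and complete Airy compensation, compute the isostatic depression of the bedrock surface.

0.764 km

Equating mass per unit area of the two columns: the ice load ρ_ice t is balanced by mantle displaced below, ρ_m s.
s = t ρ_ice / ρ_m = 2.825 km × 906/3350 = 0.764 km.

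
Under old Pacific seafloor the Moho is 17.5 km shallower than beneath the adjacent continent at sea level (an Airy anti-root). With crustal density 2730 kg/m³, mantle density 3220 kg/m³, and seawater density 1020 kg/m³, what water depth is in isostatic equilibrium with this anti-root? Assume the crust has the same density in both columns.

5.01 km

Replacing a thickness d of crust by seawater at the top must be balanced by replacing crust with mantle at the base: d (ρ_c − ρ_w) = a (ρ_m − ρ_c).
d = a (ρ_m − ρ_c)/(ρ_c − ρ_w) = 17.5 km × 490/1710 = 5.01 km.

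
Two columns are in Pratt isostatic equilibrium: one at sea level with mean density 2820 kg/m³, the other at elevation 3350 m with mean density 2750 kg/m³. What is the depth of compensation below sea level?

132000 m

ρ_ref D = ρ (D + h) → D (ρ_ref − ρ) = ρ h.
D = ρ h/(ρ_ref − ρ) = 2750 × 3350 m/(2820 − 2750) = 132000 m.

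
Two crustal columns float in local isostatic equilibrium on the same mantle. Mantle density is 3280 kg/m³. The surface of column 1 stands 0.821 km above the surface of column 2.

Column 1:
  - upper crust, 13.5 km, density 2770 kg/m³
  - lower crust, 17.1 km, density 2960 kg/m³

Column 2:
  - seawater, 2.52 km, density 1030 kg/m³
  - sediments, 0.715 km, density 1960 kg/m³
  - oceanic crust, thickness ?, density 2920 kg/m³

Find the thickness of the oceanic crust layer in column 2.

Take the compensation level at the base of the deeper column (depth z_c below the surface of column 1) and equate Σ ρ_i t_i down to z_c; mantle fills any gap and the z_c terms cancel.
Column 1: 13.5×2770 + 17.1×2960 + (z_c − 30.6)×3280
Column 2: 0.821×0 + 2.52×1030 + 0.715×1960 + x×2920 + (z_c − 0.821 − 3.235 − x)×3280
The z_c×3280 term appears on both sides and cancels. Collect the known terms of each column as K = Σ(ρt)_known − 3280 × (depth of known layers): K_1 = 88011 − 3280×30.6 = −12357; K_2 = 3997 − 3280×(0.821 + 3.235) = −9306.68.
Balance: K_1 = K_2 − x×(3280 − 2920), so x = (K_2 − K_1)/(3280 − 2920) = 3050.32/360 = 8.47 km.

8.47 km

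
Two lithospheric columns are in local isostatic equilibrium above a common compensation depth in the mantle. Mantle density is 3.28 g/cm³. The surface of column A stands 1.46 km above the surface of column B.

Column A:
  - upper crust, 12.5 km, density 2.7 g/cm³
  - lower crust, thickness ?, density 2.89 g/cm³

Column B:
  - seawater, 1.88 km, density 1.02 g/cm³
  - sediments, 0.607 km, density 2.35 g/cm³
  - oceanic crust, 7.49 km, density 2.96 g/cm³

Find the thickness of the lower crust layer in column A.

12.2 km

Take the compensation level at the base of the deeper column (depth z_c below the surface of column A) and equate Σ ρ_i t_i down to z_c; mantle fills any gap and the z_c terms cancel.
Column A: 12.5×2.7 + x×2.89 + (z_c − 12.5 − x)×3.28
Column B: 1.46×0 + 1.88×1.02 + 0.607×2.35 + 7.49×2.96 + (z_c − 1.46 − 9.977)×3.28
The z_c×3.28 term appears on both sides and cancels. Collect the known terms of each column as K = Σ(ρt)_known − 3.28 × (depth of known layers): K_A = 33.75 − 3.28×12.5 = −7.25; K_B = 25.51445 − 3.28×(1.46 + 9.977) = −11.99891.
Balance: K_A − x×(3.28 − 2.89) = K_B, so x = (K_A − K_B)/(3.28 − 2.89) = 4.74891/0.39 = 12.2 km.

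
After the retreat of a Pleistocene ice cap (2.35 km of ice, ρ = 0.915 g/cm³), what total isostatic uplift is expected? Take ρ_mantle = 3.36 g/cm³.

0.64 km

Removing the load lets mantle flow back in; uplift u satisfies ρ_ice t = ρ_m u.
u = t ρ_ice/ρ_m = 2.35 km × 0.915/3.36 = 0.64 km.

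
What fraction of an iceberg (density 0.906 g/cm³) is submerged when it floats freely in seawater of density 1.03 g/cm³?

0.88

Submerged fraction = ρ_obj/ρ_fluid = 0.906/1.03 = 0.88.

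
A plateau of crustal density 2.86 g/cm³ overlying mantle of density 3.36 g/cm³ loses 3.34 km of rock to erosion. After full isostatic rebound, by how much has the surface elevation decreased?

Rebound u = e ρ_c/ρ_m = 3.34 km × 2.86/3.36 = 2.843 km.
Net surface drop = e − u = 3.34 km − 2.843 km = e (ρ_m − ρ_c)/ρ_m = 0.497 km.

0.497 km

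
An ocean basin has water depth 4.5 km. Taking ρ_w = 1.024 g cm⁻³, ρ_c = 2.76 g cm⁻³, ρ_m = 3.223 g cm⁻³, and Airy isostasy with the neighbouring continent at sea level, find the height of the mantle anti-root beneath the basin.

Balancing pressure at the compensation depth: replacing crust with seawater at the top is compensated by replacing crust with mantle at the base: d (ρ_c − ρ_w) = a (ρ_m − ρ_c).
a = d (ρ_c − ρ_w)/(ρ_m − ρ_c) = 4.5 km × 1.736/0.463 = 16.9 km.

16.9 km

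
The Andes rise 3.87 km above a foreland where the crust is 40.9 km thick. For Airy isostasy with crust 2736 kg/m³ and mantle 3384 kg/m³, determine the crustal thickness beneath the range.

61.1 km

Root depth r = h ρ_c / (ρ_m − ρ_c) = 3.87 km × 2736 / 648 = 16.34 km.
Total thickness = T + h + r = 40.9 km + 3.87 km + 16.34 km = 61.1 km.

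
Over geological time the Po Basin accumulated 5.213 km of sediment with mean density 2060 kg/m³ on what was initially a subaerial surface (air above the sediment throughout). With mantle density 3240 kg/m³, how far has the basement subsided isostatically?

3.31 km

Subaerial load: s = t ρ_sed / ρ_m = 5.213 km × 2060/3240 = 3.31 km.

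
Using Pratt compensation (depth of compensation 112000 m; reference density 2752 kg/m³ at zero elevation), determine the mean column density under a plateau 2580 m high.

Pratt balance: ρ_ref D = ρ (D + h).
ρ = ρ_ref D/(D + h) = 2752 × 112000 m/(112000 m + 2580 m) = 2690 kg/m³.

2690 kg/m³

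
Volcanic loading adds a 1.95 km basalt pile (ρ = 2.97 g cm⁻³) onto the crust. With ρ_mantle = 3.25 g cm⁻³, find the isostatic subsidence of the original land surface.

Subaerial loading: s = t ρ_load / ρ_m.
s = 1.95 km × 2.97/3.25 = 1.78 km.

1.78 km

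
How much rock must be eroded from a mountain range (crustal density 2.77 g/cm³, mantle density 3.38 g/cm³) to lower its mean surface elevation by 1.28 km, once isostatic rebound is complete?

7.09 km

Net drop Δ = e − u = e − e ρ_c/ρ_m = e (ρ_m − ρ_c)/ρ_m.
e = Δ ρ_m/(ρ_m − ρ_c) = 1.28 km × 3.38/0.61 = 7.09 km.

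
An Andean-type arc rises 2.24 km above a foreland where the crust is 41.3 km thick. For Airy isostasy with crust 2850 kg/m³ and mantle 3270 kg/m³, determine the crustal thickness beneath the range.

58.7 km

Root depth r = h ρ_c / (ρ_m − ρ_c) = 2.24 km × 2850 / 420 = 15.2 km.
Total thickness = T + h + r = 41.3 km + 2.24 km + 15.2 km = 58.7 km.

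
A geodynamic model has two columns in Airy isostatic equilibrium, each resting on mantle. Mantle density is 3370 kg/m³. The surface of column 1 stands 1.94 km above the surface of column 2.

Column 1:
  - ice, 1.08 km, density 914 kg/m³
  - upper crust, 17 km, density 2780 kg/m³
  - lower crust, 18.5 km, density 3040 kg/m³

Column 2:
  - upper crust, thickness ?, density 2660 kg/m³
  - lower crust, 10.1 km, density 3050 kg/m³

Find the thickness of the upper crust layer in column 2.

12.7 km

Take the compensation level at the base of the deeper column (depth z_c below the surface of column 1) and equate Σ ρ_i t_i down to z_c; mantle fills any gap and the z_c terms cancel.
Column 1: 1.08×914 + 17×2780 + 18.5×3040 + (z_c − 36.58)×3370
Column 2: 1.94×0 + x×2660 + 10.1×3050 + (z_c − 1.94 − 10.1 − x)×3370
The z_c×3370 term appears on both sides and cancels. Collect the known terms of each column as K = Σ(ρt)_known − 3370 × (depth of known layers): K_1 = 104487.12 − 3370×36.58 = −18787.48; K_2 = 30805 − 3370×(1.94 + 10.1) = −9769.8.
Balance: K_1 = K_2 − x×(3370 − 2660), so x = (K_2 − K_1)/(3370 − 2660) = 9017.68/710 = 12.7 km.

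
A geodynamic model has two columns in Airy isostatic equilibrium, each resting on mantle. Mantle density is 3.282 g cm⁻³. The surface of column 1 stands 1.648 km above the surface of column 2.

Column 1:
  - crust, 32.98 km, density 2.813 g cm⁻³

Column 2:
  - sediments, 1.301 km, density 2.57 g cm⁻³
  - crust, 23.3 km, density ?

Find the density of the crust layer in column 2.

2.89 g cm⁻³

Take the compensation level at the base of the deeper column (depth z_c below the surface of column 1) and equate Σ ρ_i t_i down to z_c; mantle fills any gap and the z_c terms cancel.
Column 1: 32.98×2.813 + (z_c − 32.98)×3.282
Column 2: 1.648×0 + 1.301×2.57 + 23.3×ρ + (z_c − 1.648 − 24.601)×3.282
The z_c×3.282 term appears on both sides and cancels. Collect the known terms of each column as K = Σ(ρt)_known − 3.282 × (depth of known layers): K_1 = 92.77274 − 3.282×32.98 = −15.46762; K_2 = 3.34357 − 3.282×(1.648 + 24.601) = −82.805648.
Balance: K_1 = K_2 + 23.3×ρ, so ρ = (K_1 − K_2)/23.3 = 67.338/23.3 = 2.89 g cm⁻³.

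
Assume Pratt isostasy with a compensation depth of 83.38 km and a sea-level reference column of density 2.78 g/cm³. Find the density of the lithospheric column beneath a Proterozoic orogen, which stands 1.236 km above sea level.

2.74 g/cm³

Pratt balance: ρ_ref D = ρ (D + h).
ρ = ρ_ref D/(D + h) = 2.78 × 83.38 km/(83.38 km + 1.236 km) = 2.74 g/cm³.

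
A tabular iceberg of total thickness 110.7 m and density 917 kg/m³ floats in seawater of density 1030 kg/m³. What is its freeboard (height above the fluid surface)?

Floating equilibrium: submerged depth d = t ρ_obj/ρ_fluid = 110.7 m × 917/1030 = 98.56 m.
Freeboard = t − d = 110.7 m − 98.56 m = 12.1 m.

12.1 m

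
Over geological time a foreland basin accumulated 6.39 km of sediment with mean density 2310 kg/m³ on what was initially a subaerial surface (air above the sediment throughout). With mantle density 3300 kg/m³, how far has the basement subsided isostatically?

Subaerial load: s = t ρ_sed / ρ_m = 6.39 km × 2310/3300 = 4.47 km.

4.47 km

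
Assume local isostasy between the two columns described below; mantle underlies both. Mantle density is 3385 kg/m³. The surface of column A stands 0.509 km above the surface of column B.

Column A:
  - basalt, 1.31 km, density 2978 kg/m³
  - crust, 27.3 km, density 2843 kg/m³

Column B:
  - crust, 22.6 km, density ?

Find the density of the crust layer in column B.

2780 kg/m³

Take the compensation level at the base of the deeper column (depth z_c below the surface of column A) and equate Σ ρ_i t_i down to z_c; mantle fills any gap and the z_c terms cancel.
Column A: 1.31×2978 + 27.3×2843 + (z_c − 28.61)×3385
Column B: 0.509×0 + 22.6×ρ + (z_c − 0.509 − 22.6)×3385
The z_c×3385 term appears on both sides and cancels. Collect the known terms of each column as K = Σ(ρt)_known − 3385 × (depth of known layers): K_A = 81515.08 − 3385×28.61 = −15329.77; K_B = 0 − 3385×(0.509 + 22.6) = −78223.965.
Balance: K_A = K_B + 22.6×ρ, so ρ = (K_A − K_B)/22.6 = 62894.2/22.6 = 2780 kg/m³.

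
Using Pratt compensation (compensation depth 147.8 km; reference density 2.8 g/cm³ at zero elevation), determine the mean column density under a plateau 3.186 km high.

Pratt balance: ρ_ref D = ρ (D + h).
ρ = ρ_ref D/(D + h) = 2.8 × 147.8 km/(147.8 km + 3.186 km) = 2.74 g/cm³.

2.74 g/cm³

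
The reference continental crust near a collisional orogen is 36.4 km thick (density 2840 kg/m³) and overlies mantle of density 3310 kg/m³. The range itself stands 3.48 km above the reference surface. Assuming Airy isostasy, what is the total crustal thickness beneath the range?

Root depth r = h ρ_c / (ρ_m − ρ_c) = 3.48 km × 2840 / 470 = 21.03 km.
Total thickness = T + h + r = 36.4 km + 3.48 km + 21.03 km = 60.9 km.

60.9 km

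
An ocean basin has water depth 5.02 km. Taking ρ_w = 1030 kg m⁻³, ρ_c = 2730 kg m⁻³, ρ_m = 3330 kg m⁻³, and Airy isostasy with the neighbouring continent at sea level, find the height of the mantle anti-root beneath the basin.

In Airy isostatic equilibrium: replacing crust with seawater at the top is compensated by replacing crust with mantle at the base: d (ρ_c − ρ_w) = a (ρ_m − ρ_c).
a = d (ρ_c − ρ_w)/(ρ_m − ρ_c) = 5.02 km × 1700/600 = 14.2 km.

14.2 km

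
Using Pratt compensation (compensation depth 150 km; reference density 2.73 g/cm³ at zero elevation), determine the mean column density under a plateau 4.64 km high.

2.65 g/cm³

Pratt balance: ρ_ref D = ρ (D + h).
ρ = ρ_ref D/(D + h) = 2.73 × 150 km/(150 km + 4.64 km) = 2.65 g/cm³.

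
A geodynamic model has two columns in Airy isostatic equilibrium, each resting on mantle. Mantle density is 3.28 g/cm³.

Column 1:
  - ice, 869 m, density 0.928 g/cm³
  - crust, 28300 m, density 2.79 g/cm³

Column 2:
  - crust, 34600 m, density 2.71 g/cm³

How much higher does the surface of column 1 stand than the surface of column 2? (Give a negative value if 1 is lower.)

−1160 m

For any compensation level in the mantle, the mantle terms cancel and isostasy reduces to e = (Σt_1 − Σt_2) − (Σ(ρt)_1 − Σ(ρt)_2) / ρ_m.
Σt_1 = 29169 m; Σt_2 = 34600 m; Σ(ρt)_1 = 79763.432; Σ(ρt)_2 = 93766 (in m·g/cm³).
e = (29169 − 34600) − (79763.432 − 93766) / 3.28 = −1160 m.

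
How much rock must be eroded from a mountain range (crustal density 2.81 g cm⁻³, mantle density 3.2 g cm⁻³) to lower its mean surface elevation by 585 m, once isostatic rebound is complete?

Net drop Δ = e − u = e − e ρ_c/ρ_m = e (ρ_m − ρ_c)/ρ_m.
e = Δ ρ_m/(ρ_m − ρ_c) = 585 m × 3.2/0.39 = 4800 m.

4800 m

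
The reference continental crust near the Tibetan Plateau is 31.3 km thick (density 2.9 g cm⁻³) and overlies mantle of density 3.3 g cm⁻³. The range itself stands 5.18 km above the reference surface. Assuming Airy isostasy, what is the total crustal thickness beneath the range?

Root depth r = h ρ_c / (ρ_m − ρ_c) = 5.18 km × 2.9 / 0.4 = 37.55 km.
Total thickness = T + h + r = 31.3 km + 5.18 km + 37.55 km = 74 km.

74 km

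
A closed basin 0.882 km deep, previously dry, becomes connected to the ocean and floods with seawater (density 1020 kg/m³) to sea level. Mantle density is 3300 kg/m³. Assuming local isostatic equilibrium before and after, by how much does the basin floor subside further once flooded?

0.395 km

After flooding the water column is d + s deep. Its weight must equal the weight of mantle displaced by the extra subsidence s: (d + s) ρ_w = s ρ_m.
s = d ρ_w / (ρ_m − ρ_w) = 0.882 km × 1020/(3300 − 1020) = 0.395 km.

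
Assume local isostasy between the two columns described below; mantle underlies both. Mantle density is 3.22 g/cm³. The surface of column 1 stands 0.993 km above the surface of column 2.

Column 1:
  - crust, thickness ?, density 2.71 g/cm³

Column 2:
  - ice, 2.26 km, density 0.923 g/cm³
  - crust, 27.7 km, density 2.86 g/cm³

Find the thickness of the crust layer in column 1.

Take the compensation level at the base of the deeper column (depth z_c below the surface of column 1) and equate Σ ρ_i t_i down to z_c; mantle fills any gap and the z_c terms cancel.
Column 1: x×2.71 + (z_c − 0 − x)×3.22
Column 2: 0.993×0 + 2.26×0.923 + 27.7×2.86 + (z_c − 0.993 − 29.96)×3.22
The z_c×3.22 term appears on both sides and cancels. Collect the known terms of each column as K = Σ(ρt)_known − 3.22 × (depth of known layers): K_1 = 0 − 3.22×0 = 0; K_2 = 81.30798 − 3.22×(0.993 + 29.96) = −18.36068.
Balance: K_1 − x×(3.22 − 2.71) = K_2, so x = (K_1 − K_2)/(3.22 − 2.71) = 18.3607/0.51 = 36 km.

36 km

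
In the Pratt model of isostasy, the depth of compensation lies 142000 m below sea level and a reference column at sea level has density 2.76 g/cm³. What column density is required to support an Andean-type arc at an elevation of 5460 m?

Pratt balance: ρ_ref D = ρ (D + h).
ρ = ρ_ref D/(D + h) = 2.76 × 142000 m/(142000 m + 5460 m) = 2.66 g/cm³.

2.66 g/cm³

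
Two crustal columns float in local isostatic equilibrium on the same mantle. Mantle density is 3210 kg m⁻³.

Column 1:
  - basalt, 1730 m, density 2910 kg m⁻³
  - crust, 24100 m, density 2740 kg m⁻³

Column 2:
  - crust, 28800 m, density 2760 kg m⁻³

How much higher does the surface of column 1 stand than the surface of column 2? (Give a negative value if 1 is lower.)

For any compensation level in the mantle, the mantle terms cancel and isostasy reduces to e = (Σt_1 − Σt_2) − (Σ(ρt)_1 − Σ(ρt)_2) / ρ_m.
Σt_1 = 25830 m; Σt_2 = 28800 m; Σ(ρt)_1 = 71068300; Σ(ρt)_2 = 79488000 (in m·kg m⁻³).
e = (25830 − 28800) − (71068300 − 79488000) / 3210 = −347 m.

−347 m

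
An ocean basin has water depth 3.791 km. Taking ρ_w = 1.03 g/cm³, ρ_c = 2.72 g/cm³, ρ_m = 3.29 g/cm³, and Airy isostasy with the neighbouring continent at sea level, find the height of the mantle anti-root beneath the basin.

Equating mass per unit area of the two columns: replacing crust with seawater at the top is compensated by replacing crust with mantle at the base: d (ρ_c − ρ_w) = a (ρ_m − ρ_c).
a = d (ρ_c − ρ_w)/(ρ_m − ρ_c) = 3.791 km × 1.69/0.57 = 11.2 km.

11.2 km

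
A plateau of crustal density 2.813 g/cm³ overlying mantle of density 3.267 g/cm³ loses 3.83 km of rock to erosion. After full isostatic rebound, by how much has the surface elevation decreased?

Rebound u = e ρ_c/ρ_m = 3.83 km × 2.813/3.267 = 3.298 km.
Net surface drop = e − u = 3.83 km − 3.298 km = e (ρ_m − ρ_c)/ρ_m = 0.532 km.

0.532 km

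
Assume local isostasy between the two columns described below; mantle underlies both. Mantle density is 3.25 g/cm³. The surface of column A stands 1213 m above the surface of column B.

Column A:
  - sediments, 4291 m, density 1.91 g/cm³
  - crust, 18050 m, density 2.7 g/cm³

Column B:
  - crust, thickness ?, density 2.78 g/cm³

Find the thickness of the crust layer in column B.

Take the compensation level at the base of the deeper column (depth z_c below the surface of column A) and equate Σ ρ_i t_i down to z_c; mantle fills any gap and the z_c terms cancel.
Column A: 4291×1.91 + 18050×2.7 + (z_c − 22341)×3.25
Column B: 1213×0 + x×2.78 + (z_c − 1213 − 0 − x)×3.25
The z_c×3.25 term appears on both sides and cancels. Collect the known terms of each column as K = Σ(ρt)_known − 3.25 × (depth of known layers): K_A = 56930.81 − 3.25×22341 = −15677.44; K_B = 0 − 3.25×(1213 + 0) = −3942.25.
Balance: K_A = K_B − x×(3.25 − 2.78), so x = (K_B − K_A)/(3.25 − 2.78) = 11735.2/0.47 = 25000 m.

25000 m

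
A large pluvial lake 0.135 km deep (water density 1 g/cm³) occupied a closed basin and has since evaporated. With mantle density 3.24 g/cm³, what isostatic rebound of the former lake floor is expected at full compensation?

0.0417 km

u = d ρ_w/ρ_m = 0.135 km × 1/3.24 = 0.0417 km.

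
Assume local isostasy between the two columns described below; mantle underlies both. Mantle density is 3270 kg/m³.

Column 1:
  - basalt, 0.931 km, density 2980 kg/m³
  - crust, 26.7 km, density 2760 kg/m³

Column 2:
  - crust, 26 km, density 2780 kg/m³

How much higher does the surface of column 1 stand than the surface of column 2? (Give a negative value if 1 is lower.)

For any compensation level in the mantle, the mantle terms cancel and isostasy reduces to e = (Σt_1 − Σt_2) − (Σ(ρt)_1 − Σ(ρt)_2) / ρ_m.
Σt_1 = 27.631 km; Σt_2 = 26 km; Σ(ρt)_1 = 76466.38; Σ(ρt)_2 = 72280 (in km·kg/m³).
e = (27.631 − 26) − (76466.38 − 72280) / 3270 = 0.351 km.

0.351 km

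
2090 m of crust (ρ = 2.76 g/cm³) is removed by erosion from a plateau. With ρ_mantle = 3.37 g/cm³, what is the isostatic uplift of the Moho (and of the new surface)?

1710 m

Unloading: uplift u = e ρ_c/ρ_m = 2090 m × 2.76/3.37 = 1710 m.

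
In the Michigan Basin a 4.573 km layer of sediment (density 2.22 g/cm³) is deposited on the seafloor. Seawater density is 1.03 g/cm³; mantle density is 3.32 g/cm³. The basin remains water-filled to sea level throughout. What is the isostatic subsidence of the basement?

2.38 km

Submarine loading: the sediment displaces seawater, and the subsidence is in turn flooded, so s (ρ_m − ρ_w) = t (ρ_sed − ρ_w).
s = 4.573 km × (2.22 − 1.03) / (3.32 − 1.03) = 2.38 km.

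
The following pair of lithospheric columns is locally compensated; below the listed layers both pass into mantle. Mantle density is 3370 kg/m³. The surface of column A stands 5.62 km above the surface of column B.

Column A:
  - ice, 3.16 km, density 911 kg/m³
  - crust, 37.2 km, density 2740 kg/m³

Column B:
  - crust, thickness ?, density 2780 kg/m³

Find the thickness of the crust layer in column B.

20.8 km

Take the compensation level at the base of the deeper column (depth z_c below the surface of column A) and equate Σ ρ_i t_i down to z_c; mantle fills any gap and the z_c terms cancel.
Column A: 3.16×911 + 37.2×2740 + (z_c − 40.36)×3370
Column B: 5.62×0 + x×2780 + (z_c − 5.62 − 0 − x)×3370
The z_c×3370 term appears on both sides and cancels. Collect the known terms of each column as K = Σ(ρt)_known − 3370 × (depth of known layers): K_A = 104806.76 − 3370×40.36 = −31206.44; K_B = 0 − 3370×(5.62 + 0) = −18939.4.
Balance: K_A = K_B − x×(3370 − 2780), so x = (K_B − K_A)/(3370 − 2780) = 12267/590 = 20.8 km.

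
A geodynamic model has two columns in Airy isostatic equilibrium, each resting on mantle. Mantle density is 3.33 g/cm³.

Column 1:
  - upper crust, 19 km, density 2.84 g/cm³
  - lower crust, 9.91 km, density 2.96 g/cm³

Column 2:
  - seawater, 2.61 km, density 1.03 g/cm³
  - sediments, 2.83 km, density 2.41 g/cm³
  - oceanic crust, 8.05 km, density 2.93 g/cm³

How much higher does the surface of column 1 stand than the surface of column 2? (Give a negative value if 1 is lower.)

0.345 km

For any compensation level in the mantle, the mantle terms cancel and isostasy reduces to e = (Σt_1 − Σt_2) − (Σ(ρt)_1 − Σ(ρt)_2) / ρ_m.
Σt_1 = 28.91 km; Σt_2 = 13.49 km; Σ(ρt)_1 = 83.2936; Σ(ρt)_2 = 33.0951 (in km·g/cm³).
e = (28.91 − 13.49) − (83.2936 − 33.0951) / 3.33 = 0.345 km.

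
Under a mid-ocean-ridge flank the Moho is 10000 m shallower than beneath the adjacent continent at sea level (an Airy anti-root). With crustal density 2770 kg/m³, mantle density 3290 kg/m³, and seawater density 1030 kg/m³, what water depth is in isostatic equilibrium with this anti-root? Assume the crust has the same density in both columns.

2990 m

Replacing a thickness d of crust by seawater at the top must be balanced by replacing crust with mantle at the base: d (ρ_c − ρ_w) = a (ρ_m − ρ_c).
d = a (ρ_m − ρ_c)/(ρ_c − ρ_w) = 10000 m × 520/1740 = 2990 m.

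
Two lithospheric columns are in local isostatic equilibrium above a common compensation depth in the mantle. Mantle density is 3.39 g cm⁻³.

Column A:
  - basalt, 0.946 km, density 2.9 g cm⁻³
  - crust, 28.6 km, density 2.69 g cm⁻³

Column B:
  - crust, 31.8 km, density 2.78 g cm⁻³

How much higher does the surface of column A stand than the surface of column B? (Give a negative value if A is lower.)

0.32 km

For any compensation level in the mantle, the mantle terms cancel and isostasy reduces to e = (Σt_A − Σt_B) − (Σ(ρt)_A − Σ(ρt)_B) / ρ_m.
Σt_A = 29.546 km; Σt_B = 31.8 km; Σ(ρt)_A = 79.6774; Σ(ρt)_B = 88.404 (in km·g cm⁻³).
e = (29.546 − 31.8) − (79.6774 − 88.404) / 3.39 = 0.32 km.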